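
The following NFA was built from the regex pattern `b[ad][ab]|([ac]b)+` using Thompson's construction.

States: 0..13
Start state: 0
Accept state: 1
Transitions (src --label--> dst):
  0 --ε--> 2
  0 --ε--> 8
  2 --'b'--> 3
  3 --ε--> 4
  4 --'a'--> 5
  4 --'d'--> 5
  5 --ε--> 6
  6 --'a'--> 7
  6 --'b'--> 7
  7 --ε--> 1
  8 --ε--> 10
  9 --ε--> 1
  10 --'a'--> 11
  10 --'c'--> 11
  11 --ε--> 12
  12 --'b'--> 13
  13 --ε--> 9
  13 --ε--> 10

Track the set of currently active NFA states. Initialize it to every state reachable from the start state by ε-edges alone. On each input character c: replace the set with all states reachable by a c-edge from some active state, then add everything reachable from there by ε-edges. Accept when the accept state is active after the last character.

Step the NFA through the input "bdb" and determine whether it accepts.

Answer: ACCEPT

Steps:
S₀ = ε-closure({0}) = {0,2,8,10}
'b' @ 1: {3,4}
'd' @ 2: {5,6}
'b' @ 3: {1,7}  (accept∈set)
after full input: {1,7}  (accept=1 in)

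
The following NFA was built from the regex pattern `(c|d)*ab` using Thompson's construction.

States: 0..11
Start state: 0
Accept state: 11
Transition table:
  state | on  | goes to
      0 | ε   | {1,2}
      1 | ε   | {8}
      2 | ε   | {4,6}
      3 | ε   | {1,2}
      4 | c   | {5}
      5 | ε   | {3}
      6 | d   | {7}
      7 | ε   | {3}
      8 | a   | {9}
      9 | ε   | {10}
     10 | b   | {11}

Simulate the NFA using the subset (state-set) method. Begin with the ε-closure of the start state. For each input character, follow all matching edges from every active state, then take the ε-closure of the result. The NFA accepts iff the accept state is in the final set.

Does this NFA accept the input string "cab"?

S₀ = ε-closure({0}) = {0,1,2,4,6,8}
'c' @ 1: {1,2,3,4,5,6,8}
'a' @ 2: {9,10}
'b' @ 3: {11}  ✓accept
after full input: {11}  (accept=11 in)

Answer: ACCEPT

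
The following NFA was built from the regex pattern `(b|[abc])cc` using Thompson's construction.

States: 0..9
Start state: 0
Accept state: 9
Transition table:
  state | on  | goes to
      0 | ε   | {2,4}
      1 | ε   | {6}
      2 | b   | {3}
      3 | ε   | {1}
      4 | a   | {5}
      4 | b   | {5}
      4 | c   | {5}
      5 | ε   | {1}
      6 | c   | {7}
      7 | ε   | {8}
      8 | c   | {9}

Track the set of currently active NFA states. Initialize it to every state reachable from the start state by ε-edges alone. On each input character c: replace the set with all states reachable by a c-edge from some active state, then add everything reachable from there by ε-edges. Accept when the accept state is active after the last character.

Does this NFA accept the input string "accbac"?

start: ε-closure({0}) = {0,2,4}
'a' @ 1: {1,5,6}
'c' @ 2: {7,8}
'c' @ 3: {9}  (accept∈set)
'b' @ 4: {}  — dead — no transitions
rest 'ac' ignored (set empty)
final: {}; accept 9 not in set

Answer: REJECT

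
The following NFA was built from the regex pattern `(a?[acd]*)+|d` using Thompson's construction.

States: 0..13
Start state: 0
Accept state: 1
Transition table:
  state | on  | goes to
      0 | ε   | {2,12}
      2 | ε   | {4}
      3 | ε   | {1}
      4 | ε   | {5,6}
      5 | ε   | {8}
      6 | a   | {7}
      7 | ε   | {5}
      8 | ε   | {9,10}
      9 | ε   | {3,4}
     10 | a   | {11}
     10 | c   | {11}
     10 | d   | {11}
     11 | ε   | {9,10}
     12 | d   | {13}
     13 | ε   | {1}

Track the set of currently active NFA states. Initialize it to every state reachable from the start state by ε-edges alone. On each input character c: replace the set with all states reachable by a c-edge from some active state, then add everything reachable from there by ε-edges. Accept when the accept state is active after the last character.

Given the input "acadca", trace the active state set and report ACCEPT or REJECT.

S₀ = ε-closure({0}) = {0,1,2,3,4,5,6,8,9,10,12}
'a' @ 1: {1,3,4,5,6,7,8,9,10,11}  [accepting]
'c' @ 2: {1,3,4,5,6,8,9,10,11}  [accepting]
'a' @ 3: {1,3,4,5,6,7,8,9,10,11}  [accepting]
'd' @ 4: {1,3,4,5,6,8,9,10,11}  [accepting]
'c' @ 5: {1,3,4,5,6,8,9,10,11}  [accepting]
'a' @ 6: {1,3,4,5,6,7,8,9,10,11}  [accepting]
after full input: {1,3,4,5,6,7,8,9,10,11}  (accept=1 in)

Answer: ACCEPT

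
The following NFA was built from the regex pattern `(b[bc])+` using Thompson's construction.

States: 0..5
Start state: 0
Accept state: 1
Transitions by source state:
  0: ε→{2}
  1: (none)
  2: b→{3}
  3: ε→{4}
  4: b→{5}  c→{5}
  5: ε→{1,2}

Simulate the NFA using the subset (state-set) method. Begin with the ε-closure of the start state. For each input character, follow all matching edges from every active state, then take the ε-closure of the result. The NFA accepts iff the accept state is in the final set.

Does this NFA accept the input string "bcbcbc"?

Answer: ACCEPT

Steps:
initial (ε-close {0}): {0,2}
'b' @ 1: {3,4}
'c' @ 2: {1,2,5}  (accept∈set)
'b' @ 3: {3,4}
'c' @ 4: {1,2,5}  (accept∈set)
'b' @ 5: {3,4}
'c' @ 6: {1,2,5}  (accept∈set)
after full input: {1,2,5}  (accept=1 in)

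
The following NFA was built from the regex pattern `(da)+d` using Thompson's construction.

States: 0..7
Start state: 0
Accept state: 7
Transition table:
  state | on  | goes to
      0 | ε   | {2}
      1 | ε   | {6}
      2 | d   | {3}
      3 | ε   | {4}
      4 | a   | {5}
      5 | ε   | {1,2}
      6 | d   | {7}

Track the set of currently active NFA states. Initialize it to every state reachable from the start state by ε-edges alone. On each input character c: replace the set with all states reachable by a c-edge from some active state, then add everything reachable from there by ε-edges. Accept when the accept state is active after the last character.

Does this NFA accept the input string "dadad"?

start: ε-closure({0}) = {0,2}
'd' @ 1: {3,4}
'a' @ 2: {1,2,5,6}
'd' @ 3: {3,4,7}  ✓accept
'a' @ 4: {1,2,5,6}
'd' @ 5: {3,4,7}  ✓accept
after full input: {3,4,7}  (accept=7 in)

Answer: ACCEPT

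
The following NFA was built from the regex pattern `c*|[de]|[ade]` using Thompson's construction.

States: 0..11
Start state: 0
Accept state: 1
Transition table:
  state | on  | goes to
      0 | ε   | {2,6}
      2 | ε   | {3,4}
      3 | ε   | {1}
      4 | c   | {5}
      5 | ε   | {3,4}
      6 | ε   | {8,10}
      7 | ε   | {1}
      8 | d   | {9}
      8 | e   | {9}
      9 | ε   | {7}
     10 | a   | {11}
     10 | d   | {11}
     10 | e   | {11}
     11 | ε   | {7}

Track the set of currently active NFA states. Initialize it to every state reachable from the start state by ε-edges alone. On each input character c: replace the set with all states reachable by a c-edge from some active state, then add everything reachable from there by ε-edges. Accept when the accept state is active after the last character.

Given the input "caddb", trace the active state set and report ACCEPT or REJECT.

start: ε-closure({0}) = {0,1,2,3,4,6,8,10}
'c' @ 1: {1,3,4,5}  ✓accept
'a' @ 2: {}  — dead — no transitions
rest 'ddb' ignored (set empty)
final: {}; accept 1 not in set

Answer: REJECT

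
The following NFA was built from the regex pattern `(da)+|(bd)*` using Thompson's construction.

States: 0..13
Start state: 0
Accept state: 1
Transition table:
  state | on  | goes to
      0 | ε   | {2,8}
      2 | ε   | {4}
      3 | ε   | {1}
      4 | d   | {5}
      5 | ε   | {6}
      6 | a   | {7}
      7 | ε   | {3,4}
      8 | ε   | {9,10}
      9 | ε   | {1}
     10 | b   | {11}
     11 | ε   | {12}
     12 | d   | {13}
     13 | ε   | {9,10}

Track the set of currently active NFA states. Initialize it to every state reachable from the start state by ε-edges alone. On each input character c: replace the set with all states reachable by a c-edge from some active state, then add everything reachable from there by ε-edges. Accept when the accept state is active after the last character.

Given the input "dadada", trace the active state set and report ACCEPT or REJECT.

Answer: ACCEPT

Steps:
initial (ε-close {0}): {0,1,2,4,8,9,10}
'd' @ 1: {5,6}
'a' @ 2: {1,3,4,7}  ✓accept
'd' @ 3: {5,6}
'a' @ 4: {1,3,4,7}  ✓accept
'd' @ 5: {5,6}
'a' @ 6: {1,3,4,7}  ✓accept
end set {1,3,4,7} — state 1 in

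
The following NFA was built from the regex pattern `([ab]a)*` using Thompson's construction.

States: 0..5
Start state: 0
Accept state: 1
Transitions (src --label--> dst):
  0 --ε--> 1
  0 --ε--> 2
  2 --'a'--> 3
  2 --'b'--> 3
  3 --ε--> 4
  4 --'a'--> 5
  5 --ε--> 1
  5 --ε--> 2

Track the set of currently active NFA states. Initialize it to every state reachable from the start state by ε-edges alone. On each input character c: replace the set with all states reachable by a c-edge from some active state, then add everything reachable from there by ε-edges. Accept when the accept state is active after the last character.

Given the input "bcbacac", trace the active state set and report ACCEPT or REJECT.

Answer: REJECT

Derivation:
start: ε-closure({0}) = {0,1,2}
'b' @ 1: {3,4}
'c' @ 2: {}  — no active states
rest 'bacac' ignored (set empty)
end set {} — state 1 not in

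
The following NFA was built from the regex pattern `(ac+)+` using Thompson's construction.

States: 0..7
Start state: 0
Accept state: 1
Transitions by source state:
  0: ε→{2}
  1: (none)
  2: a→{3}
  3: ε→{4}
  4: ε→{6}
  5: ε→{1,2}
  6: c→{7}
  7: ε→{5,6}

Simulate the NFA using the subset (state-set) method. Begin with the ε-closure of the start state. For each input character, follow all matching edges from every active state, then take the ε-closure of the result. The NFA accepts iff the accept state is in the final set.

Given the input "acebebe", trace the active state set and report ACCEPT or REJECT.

S₀ = ε-closure({0}) = {0,2}
'a' @ 1: {3,4,6}
'c' @ 2: {1,2,5,6,7}  [accepting]
'e' @ 3: {}  — dead — no transitions
rest 'bebe' ignored (set empty)
final: {}; accept 1 not in set

Answer: REJECT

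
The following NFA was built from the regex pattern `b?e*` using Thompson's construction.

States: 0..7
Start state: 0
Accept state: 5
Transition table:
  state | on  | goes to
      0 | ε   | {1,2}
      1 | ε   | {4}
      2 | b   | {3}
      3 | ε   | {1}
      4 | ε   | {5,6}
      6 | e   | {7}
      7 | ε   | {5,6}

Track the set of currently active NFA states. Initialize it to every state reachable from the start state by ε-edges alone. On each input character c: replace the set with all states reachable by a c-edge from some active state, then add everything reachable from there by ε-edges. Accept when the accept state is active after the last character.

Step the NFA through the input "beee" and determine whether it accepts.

Answer: ACCEPT

Trace:
initial (ε-close {0}): {0,1,2,4,5,6}
'b' @ 1: {1,3,4,5,6}  (accept∈set)
'e' @ 2: {5,6,7}  (accept∈set)
'e' @ 3: {5,6,7}  (accept∈set)
'e' @ 4: {5,6,7}  (accept∈set)
after full input: {5,6,7}  (accept=5 in)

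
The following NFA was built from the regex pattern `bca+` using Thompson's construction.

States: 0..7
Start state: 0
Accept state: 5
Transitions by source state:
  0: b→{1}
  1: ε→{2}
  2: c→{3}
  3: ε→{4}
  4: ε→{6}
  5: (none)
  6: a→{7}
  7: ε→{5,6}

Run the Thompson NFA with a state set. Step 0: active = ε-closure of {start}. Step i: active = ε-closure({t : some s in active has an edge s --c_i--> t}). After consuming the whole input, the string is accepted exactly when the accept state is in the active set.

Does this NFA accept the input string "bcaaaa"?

S₀ = ε-closure({0}) = {0}
'b' @ 1: {1,2}
'c' @ 2: {3,4,6}
'a' @ 3: {5,6,7}  (accept∈set)
'a' @ 4: {5,6,7}  (accept∈set)
'a' @ 5: {5,6,7}  (accept∈set)
'a' @ 6: {5,6,7}  (accept∈set)
end set {5,6,7} — state 5 in

Answer: ACCEPT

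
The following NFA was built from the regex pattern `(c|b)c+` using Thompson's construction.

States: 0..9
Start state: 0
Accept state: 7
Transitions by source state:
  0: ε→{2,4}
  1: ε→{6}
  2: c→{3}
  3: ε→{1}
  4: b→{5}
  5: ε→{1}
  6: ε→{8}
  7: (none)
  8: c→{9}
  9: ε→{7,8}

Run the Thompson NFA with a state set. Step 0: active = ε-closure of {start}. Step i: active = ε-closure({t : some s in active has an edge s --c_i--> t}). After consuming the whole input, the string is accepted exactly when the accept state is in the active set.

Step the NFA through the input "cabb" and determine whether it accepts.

start: ε-closure({0}) = {0,2,4}
'c' @ 1: {1,3,6,8}
'a' @ 2: {}  — state set empty
rest 'bb' ignored (set empty)
end set {} — state 7 not in

Answer: REJECT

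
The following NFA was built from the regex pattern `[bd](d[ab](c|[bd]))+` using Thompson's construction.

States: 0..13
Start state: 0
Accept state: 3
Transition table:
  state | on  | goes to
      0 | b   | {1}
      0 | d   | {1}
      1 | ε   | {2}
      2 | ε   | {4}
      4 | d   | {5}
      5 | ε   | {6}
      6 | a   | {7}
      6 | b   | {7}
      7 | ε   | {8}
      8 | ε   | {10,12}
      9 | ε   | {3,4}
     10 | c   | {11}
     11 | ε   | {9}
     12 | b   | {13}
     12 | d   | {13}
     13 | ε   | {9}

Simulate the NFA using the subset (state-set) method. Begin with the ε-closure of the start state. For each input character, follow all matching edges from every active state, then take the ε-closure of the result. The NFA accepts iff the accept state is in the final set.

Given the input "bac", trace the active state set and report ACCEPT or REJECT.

Answer: REJECT

Trace:
initial (ε-close {0}): {0}
'b' @ 1: {1,2,4}
'a' @ 2: {}  — state set empty
rest 'c' ignored (set empty)
end set {} — state 3 not in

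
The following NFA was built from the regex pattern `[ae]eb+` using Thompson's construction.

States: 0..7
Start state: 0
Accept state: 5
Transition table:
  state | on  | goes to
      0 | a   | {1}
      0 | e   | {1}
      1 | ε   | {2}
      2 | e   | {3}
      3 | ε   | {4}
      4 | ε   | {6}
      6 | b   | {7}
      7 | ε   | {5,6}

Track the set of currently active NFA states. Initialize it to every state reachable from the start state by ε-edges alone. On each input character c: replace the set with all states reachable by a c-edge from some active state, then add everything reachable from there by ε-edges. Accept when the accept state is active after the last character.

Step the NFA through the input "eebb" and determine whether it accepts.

Answer: ACCEPT

Derivation:
initial (ε-close {0}): {0}
'e' @ 1: {1,2}
'e' @ 2: {3,4,6}
'b' @ 3: {5,6,7}  (accept∈set)
'b' @ 4: {5,6,7}  (accept∈set)
final: {5,6,7}; accept 5 in set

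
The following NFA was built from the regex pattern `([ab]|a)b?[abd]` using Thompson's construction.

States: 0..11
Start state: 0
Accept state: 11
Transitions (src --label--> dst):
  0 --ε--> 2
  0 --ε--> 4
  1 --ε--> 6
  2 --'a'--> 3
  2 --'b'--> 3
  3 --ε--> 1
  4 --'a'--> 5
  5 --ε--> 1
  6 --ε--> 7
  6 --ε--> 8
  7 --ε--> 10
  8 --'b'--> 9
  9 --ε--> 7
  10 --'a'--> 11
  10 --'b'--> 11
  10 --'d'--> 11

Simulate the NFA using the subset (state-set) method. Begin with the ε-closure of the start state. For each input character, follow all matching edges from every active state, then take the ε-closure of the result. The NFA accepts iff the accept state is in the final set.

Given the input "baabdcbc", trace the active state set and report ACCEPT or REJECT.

Answer: REJECT

Derivation:
initial (ε-close {0}): {0,2,4}
'b' @ 1: {1,3,6,7,8,10}
'a' @ 2: {11}  (accept∈set)
'a' @ 3: {}  — dead — no transitions
rest 'bdcbc' ignored (set empty)
after full input: {}  (accept=11 not in)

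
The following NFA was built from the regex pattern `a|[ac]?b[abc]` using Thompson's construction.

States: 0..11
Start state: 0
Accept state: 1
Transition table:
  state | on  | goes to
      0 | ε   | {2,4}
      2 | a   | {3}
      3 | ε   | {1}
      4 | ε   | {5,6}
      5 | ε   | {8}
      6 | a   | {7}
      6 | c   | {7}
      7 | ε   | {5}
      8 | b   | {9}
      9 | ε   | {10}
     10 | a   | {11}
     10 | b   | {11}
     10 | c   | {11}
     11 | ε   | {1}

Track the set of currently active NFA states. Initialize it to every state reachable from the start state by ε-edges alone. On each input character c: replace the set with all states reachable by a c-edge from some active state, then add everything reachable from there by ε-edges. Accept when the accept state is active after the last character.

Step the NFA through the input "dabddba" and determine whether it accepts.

Answer: REJECT

Steps:
start: ε-closure({0}) = {0,2,4,5,6,8}
'd' @ 1: {}  — state set empty
rest 'abddba' ignored (set empty)
end set {} — state 1 not in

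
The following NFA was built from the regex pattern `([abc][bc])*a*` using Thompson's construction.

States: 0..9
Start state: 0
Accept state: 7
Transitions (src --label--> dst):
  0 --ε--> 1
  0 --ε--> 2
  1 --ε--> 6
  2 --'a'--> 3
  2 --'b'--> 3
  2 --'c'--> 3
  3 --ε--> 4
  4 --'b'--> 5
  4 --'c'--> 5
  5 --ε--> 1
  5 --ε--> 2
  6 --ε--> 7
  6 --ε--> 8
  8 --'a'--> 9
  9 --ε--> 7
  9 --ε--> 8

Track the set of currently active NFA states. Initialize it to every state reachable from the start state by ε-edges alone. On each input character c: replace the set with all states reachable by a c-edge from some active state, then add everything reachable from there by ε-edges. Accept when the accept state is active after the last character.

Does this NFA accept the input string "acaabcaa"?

S₀ = ε-closure({0}) = {0,1,2,6,7,8}
'a' @ 1: {3,4,7,8,9}  ✓accept
'c' @ 2: {1,2,5,6,7,8}  ✓accept
'a' @ 3: {3,4,7,8,9}  ✓accept
'a' @ 4: {7,8,9}  ✓accept
'b' @ 5: {}  — no active states
rest 'caa' ignored (set empty)
final: {}; accept 7 not in set

Answer: REJECT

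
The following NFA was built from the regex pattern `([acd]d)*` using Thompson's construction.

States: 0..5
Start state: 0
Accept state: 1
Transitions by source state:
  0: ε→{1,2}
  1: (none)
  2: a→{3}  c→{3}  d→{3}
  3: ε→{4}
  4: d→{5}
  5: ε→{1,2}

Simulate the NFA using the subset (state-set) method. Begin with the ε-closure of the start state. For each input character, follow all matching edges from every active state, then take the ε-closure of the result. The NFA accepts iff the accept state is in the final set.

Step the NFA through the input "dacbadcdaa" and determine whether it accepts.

S₀ = ε-closure({0}) = {0,1,2}
'd' @ 1: {3,4}
'a' @ 2: {}  — dead — no transitions
rest 'cbadcdaa' ignored (set empty)
final: {}; accept 1 not in set

Answer: REJECT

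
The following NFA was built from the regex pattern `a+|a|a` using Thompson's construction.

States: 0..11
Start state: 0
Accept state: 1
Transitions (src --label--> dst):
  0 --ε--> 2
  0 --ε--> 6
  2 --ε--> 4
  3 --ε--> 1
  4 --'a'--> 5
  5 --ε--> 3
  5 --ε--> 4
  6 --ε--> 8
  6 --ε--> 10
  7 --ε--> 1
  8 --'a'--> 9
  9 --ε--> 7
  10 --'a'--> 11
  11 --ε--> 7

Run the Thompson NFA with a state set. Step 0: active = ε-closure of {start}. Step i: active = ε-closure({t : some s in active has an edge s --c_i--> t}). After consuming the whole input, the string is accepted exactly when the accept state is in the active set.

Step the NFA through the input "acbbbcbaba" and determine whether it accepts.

initial (ε-close {0}): {0,2,4,6,8,10}
'a' @ 1: {1,3,4,5,7,9,11}  (accept∈set)
'c' @ 2: {}  — state set empty
rest 'bbbcbaba' ignored (set empty)
final: {}; accept 1 not in set

Answer: REJECT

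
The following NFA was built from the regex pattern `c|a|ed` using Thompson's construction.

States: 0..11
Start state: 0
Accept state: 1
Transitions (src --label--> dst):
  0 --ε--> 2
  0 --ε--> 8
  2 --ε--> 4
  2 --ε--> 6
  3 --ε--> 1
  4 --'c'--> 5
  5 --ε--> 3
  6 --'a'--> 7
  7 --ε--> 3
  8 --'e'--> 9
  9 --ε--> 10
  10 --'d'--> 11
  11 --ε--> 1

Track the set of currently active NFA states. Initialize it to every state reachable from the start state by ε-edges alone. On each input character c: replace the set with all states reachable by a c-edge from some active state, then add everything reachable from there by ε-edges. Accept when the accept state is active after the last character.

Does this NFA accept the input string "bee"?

Answer: REJECT

Derivation:
start: ε-closure({0}) = {0,2,4,6,8}
'b' @ 1: {}  — dead — no transitions
rest 'ee' ignored (set empty)
after full input: {}  (accept=1 not in)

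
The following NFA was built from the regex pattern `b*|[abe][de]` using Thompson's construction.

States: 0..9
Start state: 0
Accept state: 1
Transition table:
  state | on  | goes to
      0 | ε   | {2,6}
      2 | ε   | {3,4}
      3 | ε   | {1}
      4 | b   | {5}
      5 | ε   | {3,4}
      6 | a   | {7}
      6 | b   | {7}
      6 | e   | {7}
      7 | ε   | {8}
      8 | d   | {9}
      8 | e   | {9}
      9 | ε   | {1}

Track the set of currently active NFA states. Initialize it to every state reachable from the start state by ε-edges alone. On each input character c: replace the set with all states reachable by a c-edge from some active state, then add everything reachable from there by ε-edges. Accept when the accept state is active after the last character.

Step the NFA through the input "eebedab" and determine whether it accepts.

Answer: REJECT

Steps:
start: ε-closure({0}) = {0,1,2,3,4,6}
'e' @ 1: {7,8}
'e' @ 2: {1,9}  (accept∈set)
'b' @ 3: {}  — dead — no transitions
rest 'edab' ignored (set empty)
after full input: {}  (accept=1 not in)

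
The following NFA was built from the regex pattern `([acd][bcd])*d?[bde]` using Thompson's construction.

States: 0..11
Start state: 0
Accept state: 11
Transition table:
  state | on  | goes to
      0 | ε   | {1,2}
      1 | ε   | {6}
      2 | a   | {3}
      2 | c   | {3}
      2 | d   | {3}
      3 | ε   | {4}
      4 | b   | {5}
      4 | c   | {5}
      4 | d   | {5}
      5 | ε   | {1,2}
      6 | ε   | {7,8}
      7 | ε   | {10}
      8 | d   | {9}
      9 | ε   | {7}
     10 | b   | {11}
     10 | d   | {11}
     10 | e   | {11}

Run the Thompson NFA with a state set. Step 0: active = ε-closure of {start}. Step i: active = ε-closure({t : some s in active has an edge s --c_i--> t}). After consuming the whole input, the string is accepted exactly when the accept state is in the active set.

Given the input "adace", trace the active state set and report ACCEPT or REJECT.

Answer: ACCEPT

Derivation:
initial (ε-close {0}): {0,1,2,6,7,8,10}
'a' @ 1: {3,4}
'd' @ 2: {1,2,5,6,7,8,10}
'a' @ 3: {3,4}
'c' @ 4: {1,2,5,6,7,8,10}
'e' @ 5: {11}  (accept∈set)
final: {11}; accept 11 in set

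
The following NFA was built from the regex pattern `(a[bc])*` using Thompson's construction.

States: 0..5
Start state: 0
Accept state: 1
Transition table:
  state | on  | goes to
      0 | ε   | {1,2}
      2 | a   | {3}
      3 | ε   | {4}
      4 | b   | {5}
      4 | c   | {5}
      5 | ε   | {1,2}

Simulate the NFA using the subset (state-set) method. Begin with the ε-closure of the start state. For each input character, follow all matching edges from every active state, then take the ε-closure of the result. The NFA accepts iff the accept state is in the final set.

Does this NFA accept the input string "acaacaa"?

S₀ = ε-closure({0}) = {0,1,2}
'a' @ 1: {3,4}
'c' @ 2: {1,2,5}  ✓accept
'a' @ 3: {3,4}
'a' @ 4: {}  — no active states
rest 'caa' ignored (set empty)
final: {}; accept 1 not in set

Answer: REJECT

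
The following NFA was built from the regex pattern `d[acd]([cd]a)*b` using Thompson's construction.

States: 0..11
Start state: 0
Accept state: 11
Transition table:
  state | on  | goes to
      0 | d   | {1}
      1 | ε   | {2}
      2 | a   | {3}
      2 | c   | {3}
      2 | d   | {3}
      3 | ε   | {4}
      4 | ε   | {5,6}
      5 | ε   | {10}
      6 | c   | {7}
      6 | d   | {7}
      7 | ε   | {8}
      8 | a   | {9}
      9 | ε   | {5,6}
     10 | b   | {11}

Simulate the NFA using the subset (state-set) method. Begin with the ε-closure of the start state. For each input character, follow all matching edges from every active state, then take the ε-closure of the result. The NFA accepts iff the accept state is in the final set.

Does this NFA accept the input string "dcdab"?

S₀ = ε-closure({0}) = {0}
'd' @ 1: {1,2}
'c' @ 2: {3,4,5,6,10}
'd' @ 3: {7,8}
'a' @ 4: {5,6,9,10}
'b' @ 5: {11}  ✓accept
final: {11}; accept 11 in set

Answer: ACCEPT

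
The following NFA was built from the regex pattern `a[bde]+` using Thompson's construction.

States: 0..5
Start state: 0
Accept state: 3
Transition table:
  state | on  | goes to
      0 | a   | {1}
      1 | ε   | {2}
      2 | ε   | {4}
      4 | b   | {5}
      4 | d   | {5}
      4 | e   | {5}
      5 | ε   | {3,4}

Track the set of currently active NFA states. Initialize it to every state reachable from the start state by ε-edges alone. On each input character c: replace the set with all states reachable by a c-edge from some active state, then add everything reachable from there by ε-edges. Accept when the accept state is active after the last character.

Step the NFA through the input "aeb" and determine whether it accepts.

Answer: ACCEPT

Steps:
start: ε-closure({0}) = {0}
'a' @ 1: {1,2,4}
'e' @ 2: {3,4,5}  ✓accept
'b' @ 3: {3,4,5}  ✓accept
end set {3,4,5} — state 3 in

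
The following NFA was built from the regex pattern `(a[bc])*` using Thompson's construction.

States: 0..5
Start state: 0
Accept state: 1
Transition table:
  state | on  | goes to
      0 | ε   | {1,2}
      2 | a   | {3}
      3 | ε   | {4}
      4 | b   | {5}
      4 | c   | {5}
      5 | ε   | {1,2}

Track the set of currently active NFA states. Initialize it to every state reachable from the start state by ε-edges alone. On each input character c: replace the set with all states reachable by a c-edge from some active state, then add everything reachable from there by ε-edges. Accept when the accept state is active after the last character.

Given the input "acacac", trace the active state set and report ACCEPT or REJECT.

Answer: ACCEPT

Steps:
initial (ε-close {0}): {0,1,2}
'a' @ 1: {3,4}
'c' @ 2: {1,2,5}  (accept∈set)
'a' @ 3: {3,4}
'c' @ 4: {1,2,5}  (accept∈set)
'a' @ 5: {3,4}
'c' @ 6: {1,2,5}  (accept∈set)
end set {1,2,5} — state 1 in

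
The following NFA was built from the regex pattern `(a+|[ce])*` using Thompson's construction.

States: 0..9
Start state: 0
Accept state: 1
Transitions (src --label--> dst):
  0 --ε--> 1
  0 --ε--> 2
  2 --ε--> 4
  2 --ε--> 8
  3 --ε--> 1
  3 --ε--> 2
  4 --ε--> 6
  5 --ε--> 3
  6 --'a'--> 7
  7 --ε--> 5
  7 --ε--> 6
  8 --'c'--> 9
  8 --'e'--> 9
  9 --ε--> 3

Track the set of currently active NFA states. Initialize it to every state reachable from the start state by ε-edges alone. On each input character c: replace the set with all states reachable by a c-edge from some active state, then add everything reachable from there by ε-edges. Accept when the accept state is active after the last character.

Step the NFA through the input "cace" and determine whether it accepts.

initial (ε-close {0}): {0,1,2,4,6,8}
'c' @ 1: {1,2,3,4,6,8,9}  ✓accept
'a' @ 2: {1,2,3,4,5,6,7,8}  ✓accept
'c' @ 3: {1,2,3,4,6,8,9}  ✓accept
'e' @ 4: {1,2,3,4,6,8,9}  ✓accept
end set {1,2,3,4,6,8,9} — state 1 in

Answer: ACCEPT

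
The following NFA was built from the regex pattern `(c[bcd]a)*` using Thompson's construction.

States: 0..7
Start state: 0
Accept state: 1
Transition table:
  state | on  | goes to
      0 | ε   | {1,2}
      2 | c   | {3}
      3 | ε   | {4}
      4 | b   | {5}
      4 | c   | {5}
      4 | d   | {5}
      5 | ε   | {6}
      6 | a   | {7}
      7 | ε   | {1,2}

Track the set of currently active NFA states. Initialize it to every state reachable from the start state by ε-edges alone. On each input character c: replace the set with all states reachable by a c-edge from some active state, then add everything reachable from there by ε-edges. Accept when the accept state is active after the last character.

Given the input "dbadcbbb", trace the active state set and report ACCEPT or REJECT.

S₀ = ε-closure({0}) = {0,1,2}
'd' @ 1: {}  — no active states
rest 'badcbbb' ignored (set empty)
final: {}; accept 1 not in set

Answer: REJECT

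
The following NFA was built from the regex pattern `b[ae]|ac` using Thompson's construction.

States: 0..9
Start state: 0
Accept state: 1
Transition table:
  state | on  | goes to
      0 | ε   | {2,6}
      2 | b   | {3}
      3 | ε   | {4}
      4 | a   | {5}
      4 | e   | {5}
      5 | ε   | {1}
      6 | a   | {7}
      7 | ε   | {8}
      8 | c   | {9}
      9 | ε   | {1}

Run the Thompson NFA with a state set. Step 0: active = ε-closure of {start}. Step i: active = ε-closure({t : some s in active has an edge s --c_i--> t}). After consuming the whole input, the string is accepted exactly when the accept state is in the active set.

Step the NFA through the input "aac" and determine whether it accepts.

initial (ε-close {0}): {0,2,6}
'a' @ 1: {7,8}
'a' @ 2: {}  — state set empty
rest 'c' ignored (set empty)
end set {} — state 1 not in

Answer: REJECT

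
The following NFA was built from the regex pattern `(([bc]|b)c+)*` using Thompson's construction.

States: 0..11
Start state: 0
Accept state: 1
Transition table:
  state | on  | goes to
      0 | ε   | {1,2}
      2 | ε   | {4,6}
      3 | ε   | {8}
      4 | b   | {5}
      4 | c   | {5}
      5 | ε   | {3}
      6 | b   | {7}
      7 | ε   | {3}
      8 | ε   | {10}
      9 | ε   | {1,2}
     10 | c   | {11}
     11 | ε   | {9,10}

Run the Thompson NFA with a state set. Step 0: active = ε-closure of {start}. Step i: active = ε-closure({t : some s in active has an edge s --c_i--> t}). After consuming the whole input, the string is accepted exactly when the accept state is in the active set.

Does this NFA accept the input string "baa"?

Answer: REJECT

Steps:
initial (ε-close {0}): {0,1,2,4,6}
'b' @ 1: {3,5,7,8,10}
'a' @ 2: {}  — state set empty
rest 'a' ignored (set empty)
after full input: {}  (accept=1 not in)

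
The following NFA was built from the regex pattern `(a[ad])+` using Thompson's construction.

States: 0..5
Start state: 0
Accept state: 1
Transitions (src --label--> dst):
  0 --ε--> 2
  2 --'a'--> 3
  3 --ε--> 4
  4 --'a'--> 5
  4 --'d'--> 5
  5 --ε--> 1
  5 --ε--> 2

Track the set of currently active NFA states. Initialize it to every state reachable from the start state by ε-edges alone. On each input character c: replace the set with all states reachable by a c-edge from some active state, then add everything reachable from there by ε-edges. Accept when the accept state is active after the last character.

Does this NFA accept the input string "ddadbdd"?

Answer: REJECT

Trace:
start: ε-closure({0}) = {0,2}
'd' @ 1: {}  — no active states
rest 'dadbdd' ignored (set empty)
after full input: {}  (accept=1 not in)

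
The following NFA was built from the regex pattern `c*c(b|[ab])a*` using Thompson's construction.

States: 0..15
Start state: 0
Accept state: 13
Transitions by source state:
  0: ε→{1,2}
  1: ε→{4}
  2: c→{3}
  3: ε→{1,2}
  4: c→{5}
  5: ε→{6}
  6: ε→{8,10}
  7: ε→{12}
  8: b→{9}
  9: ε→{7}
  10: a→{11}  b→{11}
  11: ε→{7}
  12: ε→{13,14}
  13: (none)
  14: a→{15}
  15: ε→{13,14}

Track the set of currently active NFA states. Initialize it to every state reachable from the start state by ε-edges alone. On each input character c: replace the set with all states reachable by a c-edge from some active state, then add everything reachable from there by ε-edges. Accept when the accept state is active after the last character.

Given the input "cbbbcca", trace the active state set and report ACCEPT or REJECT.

start: ε-closure({0}) = {0,1,2,4}
'c' @ 1: {1,2,3,4,5,6,8,10}
'b' @ 2: {7,9,11,12,13,14}  (accept∈set)
'b' @ 3: {}  — dead — no transitions
rest 'bcca' ignored (set empty)
final: {}; accept 13 not in set

Answer: REJECT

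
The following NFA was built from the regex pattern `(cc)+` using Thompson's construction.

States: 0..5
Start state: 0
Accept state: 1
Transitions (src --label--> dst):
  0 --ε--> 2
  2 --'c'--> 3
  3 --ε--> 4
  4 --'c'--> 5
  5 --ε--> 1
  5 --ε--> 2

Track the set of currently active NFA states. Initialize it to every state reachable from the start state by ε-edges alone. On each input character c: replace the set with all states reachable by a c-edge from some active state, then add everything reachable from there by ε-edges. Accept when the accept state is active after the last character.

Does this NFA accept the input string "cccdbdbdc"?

S₀ = ε-closure({0}) = {0,2}
'c' @ 1: {3,4}
'c' @ 2: {1,2,5}  ✓accept
'c' @ 3: {3,4}
'd' @ 4: {}  — no active states
rest 'bdbdc' ignored (set empty)
end set {} — state 1 not in

Answer: REJECT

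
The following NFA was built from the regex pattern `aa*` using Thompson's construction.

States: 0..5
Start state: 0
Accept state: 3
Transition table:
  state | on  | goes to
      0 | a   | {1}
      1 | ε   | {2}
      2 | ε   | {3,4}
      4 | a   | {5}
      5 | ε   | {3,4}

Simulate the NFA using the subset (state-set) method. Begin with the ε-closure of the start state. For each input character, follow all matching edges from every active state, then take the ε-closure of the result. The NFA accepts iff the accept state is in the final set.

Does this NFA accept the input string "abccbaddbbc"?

Answer: REJECT

Derivation:
initial (ε-close {0}): {0}
'a' @ 1: {1,2,3,4}  ✓accept
'b' @ 2: {}  — no active states
rest 'ccbaddbbc' ignored (set empty)
after full input: {}  (accept=3 not in)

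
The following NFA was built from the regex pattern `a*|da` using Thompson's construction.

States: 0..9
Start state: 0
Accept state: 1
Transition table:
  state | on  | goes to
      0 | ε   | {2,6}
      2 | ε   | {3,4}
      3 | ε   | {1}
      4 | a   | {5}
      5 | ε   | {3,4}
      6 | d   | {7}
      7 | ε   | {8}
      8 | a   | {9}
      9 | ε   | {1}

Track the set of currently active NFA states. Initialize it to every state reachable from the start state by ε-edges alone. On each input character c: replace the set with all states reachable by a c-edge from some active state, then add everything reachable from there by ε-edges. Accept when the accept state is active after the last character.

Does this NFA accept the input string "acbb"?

start: ε-closure({0}) = {0,1,2,3,4,6}
'a' @ 1: {1,3,4,5}  (accept∈set)
'c' @ 2: {}  — no active states
rest 'bb' ignored (set empty)
end set {} — state 1 not in

Answer: REJECT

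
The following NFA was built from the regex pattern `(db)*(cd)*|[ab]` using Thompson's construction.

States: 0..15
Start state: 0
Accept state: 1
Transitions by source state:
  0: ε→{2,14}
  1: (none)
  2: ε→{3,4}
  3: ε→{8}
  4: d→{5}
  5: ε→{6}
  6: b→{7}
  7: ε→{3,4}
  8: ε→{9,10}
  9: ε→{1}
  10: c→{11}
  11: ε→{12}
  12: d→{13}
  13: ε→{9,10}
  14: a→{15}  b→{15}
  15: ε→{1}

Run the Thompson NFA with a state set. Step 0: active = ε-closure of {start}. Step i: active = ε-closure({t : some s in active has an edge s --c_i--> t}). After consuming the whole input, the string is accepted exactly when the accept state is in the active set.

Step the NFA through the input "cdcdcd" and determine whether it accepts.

initial (ε-close {0}): {0,1,2,3,4,8,9,10,14}
'c' @ 1: {11,12}
'd' @ 2: {1,9,10,13}  [accepting]
'c' @ 3: {11,12}
'd' @ 4: {1,9,10,13}  [accepting]
'c' @ 5: {11,12}
'd' @ 6: {1,9,10,13}  [accepting]
final: {1,9,10,13}; accept 1 in set

Answer: ACCEPT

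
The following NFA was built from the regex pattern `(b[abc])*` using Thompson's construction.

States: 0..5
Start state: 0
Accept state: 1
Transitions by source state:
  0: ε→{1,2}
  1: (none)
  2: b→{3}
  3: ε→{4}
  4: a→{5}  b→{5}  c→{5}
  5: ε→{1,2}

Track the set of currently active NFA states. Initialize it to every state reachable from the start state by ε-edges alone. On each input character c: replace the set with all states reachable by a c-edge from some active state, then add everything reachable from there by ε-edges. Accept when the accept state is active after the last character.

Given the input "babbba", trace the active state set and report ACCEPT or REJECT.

Answer: ACCEPT

Trace:
start: ε-closure({0}) = {0,1,2}
'b' @ 1: {3,4}
'a' @ 2: {1,2,5}  [accepting]
'b' @ 3: {3,4}
'b' @ 4: {1,2,5}  [accepting]
'b' @ 5: {3,4}
'a' @ 6: {1,2,5}  [accepting]
final: {1,2,5}; accept 1 in set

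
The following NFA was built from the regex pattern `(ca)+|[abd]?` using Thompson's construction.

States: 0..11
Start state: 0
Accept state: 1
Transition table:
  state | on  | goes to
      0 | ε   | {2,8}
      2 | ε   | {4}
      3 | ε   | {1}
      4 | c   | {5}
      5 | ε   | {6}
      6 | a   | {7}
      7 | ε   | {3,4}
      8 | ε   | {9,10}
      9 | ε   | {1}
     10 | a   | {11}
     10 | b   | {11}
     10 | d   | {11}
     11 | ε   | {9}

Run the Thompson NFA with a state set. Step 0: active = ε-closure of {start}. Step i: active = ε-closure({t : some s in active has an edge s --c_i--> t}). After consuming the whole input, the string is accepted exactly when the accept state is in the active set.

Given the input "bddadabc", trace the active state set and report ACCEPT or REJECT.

initial (ε-close {0}): {0,1,2,4,8,9,10}
'b' @ 1: {1,9,11}  (accept∈set)
'd' @ 2: {}  — dead — no transitions
rest 'dadabc' ignored (set empty)
after full input: {}  (accept=1 not in)

Answer: REJECT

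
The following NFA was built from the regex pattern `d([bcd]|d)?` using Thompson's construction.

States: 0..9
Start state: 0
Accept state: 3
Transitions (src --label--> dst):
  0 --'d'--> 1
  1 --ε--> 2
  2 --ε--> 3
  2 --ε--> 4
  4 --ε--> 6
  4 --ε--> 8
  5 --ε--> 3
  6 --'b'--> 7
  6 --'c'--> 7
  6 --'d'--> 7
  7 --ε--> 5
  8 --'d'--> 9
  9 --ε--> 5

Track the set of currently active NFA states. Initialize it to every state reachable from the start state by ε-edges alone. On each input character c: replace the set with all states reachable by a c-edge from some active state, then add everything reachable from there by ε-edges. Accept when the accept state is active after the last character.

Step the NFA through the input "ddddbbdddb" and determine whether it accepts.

Answer: REJECT

Steps:
initial (ε-close {0}): {0}
'd' @ 1: {1,2,3,4,6,8}  ✓accept
'd' @ 2: {3,5,7,9}  ✓accept
'd' @ 3: {}  — state set empty
rest 'dbbdddb' ignored (set empty)
after full input: {}  (accept=3 not in)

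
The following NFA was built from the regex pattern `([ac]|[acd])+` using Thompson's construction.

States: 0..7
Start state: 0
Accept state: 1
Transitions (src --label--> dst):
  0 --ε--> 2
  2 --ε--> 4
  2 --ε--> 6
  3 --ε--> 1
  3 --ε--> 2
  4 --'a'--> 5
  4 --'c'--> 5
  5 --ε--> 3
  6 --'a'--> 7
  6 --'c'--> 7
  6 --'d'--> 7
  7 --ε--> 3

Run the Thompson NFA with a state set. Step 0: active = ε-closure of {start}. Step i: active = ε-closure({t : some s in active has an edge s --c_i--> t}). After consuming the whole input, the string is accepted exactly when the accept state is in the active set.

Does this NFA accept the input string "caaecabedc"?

S₀ = ε-closure({0}) = {0,2,4,6}
'c' @ 1: {1,2,3,4,5,6,7}  ✓accept
'a' @ 2: {1,2,3,4,5,6,7}  ✓accept
'a' @ 3: {1,2,3,4,5,6,7}  ✓accept
'e' @ 4: {}  — no active states
rest 'cabedc' ignored (set empty)
after full input: {}  (accept=1 not in)

Answer: REJECT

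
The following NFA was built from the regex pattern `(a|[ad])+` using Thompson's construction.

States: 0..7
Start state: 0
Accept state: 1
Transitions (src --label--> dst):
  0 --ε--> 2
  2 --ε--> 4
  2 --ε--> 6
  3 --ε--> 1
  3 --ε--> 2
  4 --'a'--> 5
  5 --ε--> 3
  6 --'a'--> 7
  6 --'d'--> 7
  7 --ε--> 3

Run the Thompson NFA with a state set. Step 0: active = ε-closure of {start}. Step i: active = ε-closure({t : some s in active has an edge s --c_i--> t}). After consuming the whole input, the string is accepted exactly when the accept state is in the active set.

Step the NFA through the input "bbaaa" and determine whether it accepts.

Answer: REJECT

Trace:
initial (ε-close {0}): {0,2,4,6}
'b' @ 1: {}  — no active states
rest 'baaa' ignored (set empty)
after full input: {}  (accept=1 not in)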